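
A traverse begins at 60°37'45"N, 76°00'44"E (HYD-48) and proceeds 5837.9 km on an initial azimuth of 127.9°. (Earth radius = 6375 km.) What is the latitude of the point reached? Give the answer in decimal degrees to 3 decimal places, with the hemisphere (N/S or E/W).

HYD-48: φ = +60.62917°, λ = +76.01222°
δ = d/R = 5837.9/6375 = 0.915749 rad
φ₂ = arcsin(sin φ₁ cos δ + cos φ₁ sin δ cos θ)
   = arcsin(0.87146·0.60920 + 0.49046·0.79302·-0.61429) = 16.97594°
λ₂ = λ₁ + atan2(sin θ sin δ cos φ₁, cos δ − sin φ₁ sin φ₂) = 116.87630°

16.976°N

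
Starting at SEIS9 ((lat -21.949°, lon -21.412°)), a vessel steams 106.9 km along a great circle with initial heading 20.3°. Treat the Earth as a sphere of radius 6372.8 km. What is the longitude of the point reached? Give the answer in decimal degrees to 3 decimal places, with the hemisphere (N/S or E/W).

21.055°W

δ = d/R = 106.9/6372.8 = 0.016774 rad
φ₂ = arcsin(sin φ₁ cos δ + cos φ₁ sin δ cos θ)
   = arcsin(-0.37378·0.99986 + 0.92752·0.01677·0.93789) = -21.04721°
λ₂ = λ₁ + atan2(sin θ sin δ cos φ₁, cos δ − sin φ₁ sin φ₂) = -21.05474°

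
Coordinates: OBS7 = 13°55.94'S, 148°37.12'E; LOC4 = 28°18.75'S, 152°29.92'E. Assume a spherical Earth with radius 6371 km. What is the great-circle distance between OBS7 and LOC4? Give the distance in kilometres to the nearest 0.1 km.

1648.5 km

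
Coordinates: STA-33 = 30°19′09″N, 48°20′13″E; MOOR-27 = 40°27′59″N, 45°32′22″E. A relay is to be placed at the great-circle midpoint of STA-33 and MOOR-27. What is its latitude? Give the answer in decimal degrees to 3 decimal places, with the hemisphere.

STA-33: φ = +30.31917°, λ = +48.33694°
MOOR-27: φ = +40.46639°, λ = +45.53944°
Bx = cos φ₂ cos Δλ = 0.759880,  By = cos φ₂ sin Δλ = -0.037131
φₘ = atan2(sin φ₁ + sin φ₂, √((cos φ₁ + Bx)² + By²)) = 35.40081°
λₘ = λ₁ + atan2(By, cos φ₁ + Bx) = 47.02644°

35.401°N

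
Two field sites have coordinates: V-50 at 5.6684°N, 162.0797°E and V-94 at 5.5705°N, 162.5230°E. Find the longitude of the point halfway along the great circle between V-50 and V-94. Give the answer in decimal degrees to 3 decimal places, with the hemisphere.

162.301°E

Bx = cos φ₂ cos Δλ = 0.995248,  By = cos φ₂ sin Δλ = 0.007700
φₘ = atan2(sin φ₁ + sin φ₂, √((cos φ₁ + Bx)² + By²)) = 5.61949°
λₘ = λ₁ + atan2(By, cos φ₁ + Bx) = 162.30137°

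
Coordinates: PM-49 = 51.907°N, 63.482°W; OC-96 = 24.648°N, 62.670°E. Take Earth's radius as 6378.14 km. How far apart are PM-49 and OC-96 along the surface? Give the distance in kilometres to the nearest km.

Δφ = -27.2590°,  Δλ = 126.1520°
a = sin²(Δφ/2) + cos φ₁ cos φ₂ sin²(Δλ/2) = 0.501287
c = 2·arcsin(√a) = 1.573370 rad = 90.1475°
d = R·c = 6378.14 × 1.573370 = 10035.2 km

10035 km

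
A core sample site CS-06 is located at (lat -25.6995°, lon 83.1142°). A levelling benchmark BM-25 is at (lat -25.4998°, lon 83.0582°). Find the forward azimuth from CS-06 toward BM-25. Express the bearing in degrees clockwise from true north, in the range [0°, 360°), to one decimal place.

Δλ = -0.0560°
y = sin Δλ · cos φ₂ = -0.000882
x = cos φ₁ sin φ₂ − sin φ₁ cos φ₂ cos Δλ = 0.003485
θ = atan2(y, x) = -14.2043° → 345.7957° (mod 360°)

345.8°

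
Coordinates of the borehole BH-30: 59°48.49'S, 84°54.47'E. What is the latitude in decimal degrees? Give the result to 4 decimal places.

59.8082°S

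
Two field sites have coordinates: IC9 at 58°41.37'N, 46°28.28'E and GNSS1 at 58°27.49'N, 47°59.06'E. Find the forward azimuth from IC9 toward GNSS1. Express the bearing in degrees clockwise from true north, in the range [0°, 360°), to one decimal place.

105.7°

IC9: φ = +58.68950°, λ = +46.47133°
GNSS1: φ = +58.45817°, λ = +47.98433°
Δλ = 1.5130°
y = sin Δλ · cos φ₂ = 0.013812
x = cos φ₁ sin φ₂ − sin φ₁ cos φ₂ cos Δλ = -0.003882
θ = atan2(y, x) = 105.6970° → 105.6970° (mod 360°)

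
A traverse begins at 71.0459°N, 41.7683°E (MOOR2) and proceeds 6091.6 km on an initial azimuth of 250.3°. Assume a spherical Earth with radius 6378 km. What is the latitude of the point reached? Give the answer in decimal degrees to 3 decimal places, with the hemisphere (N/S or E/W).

27.183°N

δ = d/R = 6091.6/6378 = 0.955096 rad
φ₂ = arcsin(sin φ₁ cos δ + cos φ₁ sin δ cos θ)
   = arcsin(0.94578·0.57753 + 0.32481·0.81637·-0.33710) = 27.18277°
λ₂ = λ₁ + atan2(sin θ sin δ cos φ₁, cos δ − sin φ₁ sin φ₂) = -18.00206°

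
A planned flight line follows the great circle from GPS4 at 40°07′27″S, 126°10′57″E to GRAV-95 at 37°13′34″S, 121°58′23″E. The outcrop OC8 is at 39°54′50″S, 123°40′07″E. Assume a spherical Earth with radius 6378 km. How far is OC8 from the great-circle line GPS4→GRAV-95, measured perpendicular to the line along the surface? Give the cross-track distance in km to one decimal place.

122.6 km

GPS4: φ = -40.12417°, λ = +126.18250°
GRAV-95: φ = -37.22611°, λ = +121.97306°
OC8: φ = -39.91389°, λ = +123.66861°
δ₁₃ = central angle GPS4→OC8 = 0.033800 rad  (haversine)
θ₁₃ = bearing GPS4→OC8 = 275.424°,  θ₁₂ = bearing GPS4→GRAV-95 = 310.076°
dₓₜ = R·arcsin(sin δ₁₃ · sin(θ₁₃ − θ₁₂)) = 6378·arcsin(0.03379·sin(-34.652°)) = -122.558 km
|dₓₜ| = 122.558 km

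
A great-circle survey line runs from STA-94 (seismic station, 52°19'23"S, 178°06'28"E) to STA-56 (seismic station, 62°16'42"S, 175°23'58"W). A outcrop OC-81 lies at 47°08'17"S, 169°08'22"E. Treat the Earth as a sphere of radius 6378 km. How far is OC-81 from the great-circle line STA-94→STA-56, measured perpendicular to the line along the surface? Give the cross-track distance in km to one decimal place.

494.6 km

STA-94: φ = -52.32306°, λ = +178.10778°
STA-56: φ = -62.27833°, λ = -175.39944°
OC-81: φ = -47.13806°, λ = +169.13944°
δ₁₃ = central angle STA-94→OC-81 = 0.135564 rad  (haversine)
θ₁₃ = bearing STA-94→OC-81 = 308.315°,  θ₁₂ = bearing STA-94→STA-56 = 163.292°
dₓₜ = R·arcsin(sin δ₁₃ · sin(θ₁₃ − θ₁₂)) = 6378·arcsin(0.13515·sin(145.023°)) = 494.631 km
|dₓₜ| = 494.631 km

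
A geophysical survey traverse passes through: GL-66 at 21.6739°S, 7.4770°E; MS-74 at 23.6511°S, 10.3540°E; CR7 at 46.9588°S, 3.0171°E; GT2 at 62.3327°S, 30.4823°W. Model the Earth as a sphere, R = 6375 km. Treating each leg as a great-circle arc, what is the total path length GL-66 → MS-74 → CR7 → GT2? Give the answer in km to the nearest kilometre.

GL-66→MS-74: c = 0.057771 rad, d = 368.29 km
MS-74→CR7: c = 0.419545 rad, d = 2674.60 km
CR7→GT2: c = 0.423702 rad, d = 2701.10 km
Total = 368.29 + 2674.60 + 2701.10 = 5743.99 km

5744 km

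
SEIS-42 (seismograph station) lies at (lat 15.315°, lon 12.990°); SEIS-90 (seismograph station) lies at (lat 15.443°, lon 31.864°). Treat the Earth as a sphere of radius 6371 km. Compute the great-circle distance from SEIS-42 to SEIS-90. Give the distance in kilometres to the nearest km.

2023 km

Δφ = 0.1280°,  Δλ = 18.8740°
a = sin²(Δφ/2) + cos φ₁ cos φ₂ sin²(Δλ/2) = 0.024994
c = 2·arcsin(√a) = 0.317524 rad = 18.1928°
d = R·c = 6371 × 0.317524 = 2022.9 km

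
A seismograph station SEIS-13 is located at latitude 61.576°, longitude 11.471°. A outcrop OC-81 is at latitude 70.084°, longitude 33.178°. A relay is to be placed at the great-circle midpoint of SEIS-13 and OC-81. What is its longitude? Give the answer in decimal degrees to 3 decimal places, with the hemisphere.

Bx = cos φ₂ cos Δλ = 0.316486,  By = cos φ₂ sin Δλ = 0.125990
φₘ = atan2(sin φ₁ + sin φ₂, √((cos φ₁ + Bx)² + By²)) = 66.20333°
λₘ = λ₁ + atan2(By, cos φ₁ + Bx) = 20.50440°

20.504°E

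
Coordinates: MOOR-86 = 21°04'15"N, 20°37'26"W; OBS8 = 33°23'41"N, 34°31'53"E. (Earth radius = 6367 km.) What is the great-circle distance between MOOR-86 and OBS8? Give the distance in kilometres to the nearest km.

5554 km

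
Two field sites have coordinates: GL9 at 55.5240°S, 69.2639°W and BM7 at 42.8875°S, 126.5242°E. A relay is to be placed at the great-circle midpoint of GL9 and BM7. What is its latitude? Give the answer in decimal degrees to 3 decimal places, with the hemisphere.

80.827°S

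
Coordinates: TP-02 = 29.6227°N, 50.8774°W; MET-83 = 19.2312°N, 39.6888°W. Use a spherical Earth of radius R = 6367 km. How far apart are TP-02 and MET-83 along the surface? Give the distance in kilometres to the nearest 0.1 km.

Δφ = -10.3915°,  Δλ = 11.1886°
a = sin²(Δφ/2) + cos φ₁ cos φ₂ sin²(Δλ/2) = 0.016001
c = 2·arcsin(√a) = 0.253669 rad = 14.5342°
d = R·c = 6367 × 0.253669 = 1615.1 km

1615.1 km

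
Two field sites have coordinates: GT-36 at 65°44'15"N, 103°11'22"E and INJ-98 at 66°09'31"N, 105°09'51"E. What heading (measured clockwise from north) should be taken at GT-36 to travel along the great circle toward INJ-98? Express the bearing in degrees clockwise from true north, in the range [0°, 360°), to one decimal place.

GT-36: φ = +65.73750°, λ = +103.18944°
INJ-98: φ = +66.15861°, λ = +105.16417°
Δλ = 1.9747°
y = sin Δλ · cos φ₂ = 0.013928
x = cos φ₁ sin φ₂ − sin φ₁ cos φ₂ cos Δλ = 0.007569
θ = atan2(y, x) = 61.4807° → 61.4807° (mod 360°)

61.5°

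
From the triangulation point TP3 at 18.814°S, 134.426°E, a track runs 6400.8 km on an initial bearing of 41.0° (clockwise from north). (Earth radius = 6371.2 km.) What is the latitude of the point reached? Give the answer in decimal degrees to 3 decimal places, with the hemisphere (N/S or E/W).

δ = d/R = 6400.8/6371.2 = 1.004646 rad
φ₂ = arcsin(sin φ₁ cos δ + cos φ₁ sin δ cos θ)
   = arcsin(-0.32250·0.53639 + 0.94657·0.84397·0.75471) = 25.46365°
λ₂ = λ₁ + atan2(sin θ sin δ cos φ₁, cos δ − sin φ₁ sin φ₂) = 172.25230°

25.464°N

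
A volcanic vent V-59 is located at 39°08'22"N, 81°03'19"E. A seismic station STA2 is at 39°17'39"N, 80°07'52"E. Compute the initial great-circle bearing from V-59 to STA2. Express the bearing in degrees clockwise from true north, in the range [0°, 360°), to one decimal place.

282.5°

V-59: φ = +39.13944°, λ = +81.05528°
STA2: φ = +39.29417°, λ = +80.13111°
Δλ = -0.9242°
y = sin Δλ · cos φ₂ = -0.012482
x = cos φ₁ sin φ₂ − sin φ₁ cos φ₂ cos Δλ = 0.002764
θ = atan2(y, x) = -77.5145° → 282.4855° (mod 360°)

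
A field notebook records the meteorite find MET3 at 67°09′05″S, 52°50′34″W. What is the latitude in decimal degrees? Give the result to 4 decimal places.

67.1514°S

67° + 9′/60 + 5″/3600 = 67 + 0.15000 + 0.00139 = 67.1514°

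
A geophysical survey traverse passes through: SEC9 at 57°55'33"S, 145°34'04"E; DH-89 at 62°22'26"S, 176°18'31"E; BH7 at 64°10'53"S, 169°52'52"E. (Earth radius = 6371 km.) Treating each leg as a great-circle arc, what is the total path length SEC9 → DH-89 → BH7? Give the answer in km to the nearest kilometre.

SEC9: φ = -57.92583°, λ = +145.56778°
DH-89: φ = -62.37389°, λ = +176.30861°
BH7: φ = -64.18139°, λ = +169.88111°
SEC9→DH-89: c = 0.275131 rad, d = 1752.86 km
DH-89→BH7: c = 0.059456 rad, d = 378.79 km
Total = 1752.86 + 378.79 = 2131.65 km

2132 km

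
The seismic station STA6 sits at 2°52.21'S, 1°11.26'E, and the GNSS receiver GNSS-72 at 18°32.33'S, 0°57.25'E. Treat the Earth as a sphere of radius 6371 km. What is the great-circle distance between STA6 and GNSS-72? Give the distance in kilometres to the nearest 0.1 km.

STA6: φ = -2.87017°, λ = +1.18767°
GNSS-72: φ = -18.53883°, λ = +0.95417°
Δφ = -15.6687°,  Δλ = -0.2335°
a = sin²(Δφ/2) + cos φ₁ cos φ₂ sin²(Δλ/2) = 0.018584
c = 2·arcsin(√a) = 0.273499 rad = 15.6703°
d = R·c = 6371 × 0.273499 = 1742.5 km

1742.5 km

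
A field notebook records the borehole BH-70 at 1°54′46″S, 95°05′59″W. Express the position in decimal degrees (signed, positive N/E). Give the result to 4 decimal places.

-1.9128°, -95.0997°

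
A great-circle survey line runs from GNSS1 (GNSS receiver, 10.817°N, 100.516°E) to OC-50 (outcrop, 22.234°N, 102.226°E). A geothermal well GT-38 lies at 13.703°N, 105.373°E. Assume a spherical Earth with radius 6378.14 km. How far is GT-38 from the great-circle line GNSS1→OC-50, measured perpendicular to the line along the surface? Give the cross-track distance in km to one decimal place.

475.1 km

δ₁₃ = central angle GNSS1→GT-38 = 0.096940 rad  (haversine)
θ₁₃ = bearing GNSS1→GT-38 = 58.200°,  θ₁₂ = bearing GNSS1→OC-50 = 7.941°
dₓₜ = R·arcsin(sin δ₁₃ · sin(θ₁₃ − θ₁₂)) = 6378.14·arcsin(0.09679·sin(50.259°)) = 475.128 km
|dₓₜ| = 475.128 km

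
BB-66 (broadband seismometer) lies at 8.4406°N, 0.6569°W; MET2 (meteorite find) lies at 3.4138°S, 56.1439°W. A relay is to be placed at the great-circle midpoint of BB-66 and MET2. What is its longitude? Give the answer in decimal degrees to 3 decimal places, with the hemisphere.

28.538°W

Bx = cos φ₂ cos Δλ = 0.565588,  By = cos φ₂ sin Δλ = -0.822535
φₘ = atan2(sin φ₁ + sin φ₂, √((cos φ₁ + Bx)² + By²)) = 2.83936°
λₘ = λ₁ + atan2(By, cos φ₁ + Bx) = -28.53774°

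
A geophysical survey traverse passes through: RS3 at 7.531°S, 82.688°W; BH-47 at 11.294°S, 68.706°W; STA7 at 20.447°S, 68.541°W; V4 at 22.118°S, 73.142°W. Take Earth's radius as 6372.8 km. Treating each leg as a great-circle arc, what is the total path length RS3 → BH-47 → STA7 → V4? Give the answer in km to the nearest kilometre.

3120 km

RS3→BH-47: c = 0.249483 rad, d = 1589.91 km
BH-47→STA7: c = 0.159774 rad, d = 1018.21 km
STA7→V4: c = 0.080303 rad, d = 511.75 km
Total = 1589.91 + 1018.21 + 511.75 = 3119.87 km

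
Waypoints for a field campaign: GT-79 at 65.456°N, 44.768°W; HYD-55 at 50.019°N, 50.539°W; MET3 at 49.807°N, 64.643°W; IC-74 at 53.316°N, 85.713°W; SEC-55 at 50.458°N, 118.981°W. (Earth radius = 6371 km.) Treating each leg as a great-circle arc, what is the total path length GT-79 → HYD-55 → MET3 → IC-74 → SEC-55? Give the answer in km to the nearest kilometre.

GT-79→HYD-55: c = 0.274463 rad, d = 1748.60 km
HYD-55→MET3: c = 0.158324 rad, d = 1008.68 km
MET3→IC-74: c = 0.235711 rad, d = 1501.71 km
IC-74→SEC-55: c = 0.358497 rad, d = 2283.99 km
Total = 1748.60 + 1008.68 + 1501.71 + 2283.99 = 6542.98 km

6543 km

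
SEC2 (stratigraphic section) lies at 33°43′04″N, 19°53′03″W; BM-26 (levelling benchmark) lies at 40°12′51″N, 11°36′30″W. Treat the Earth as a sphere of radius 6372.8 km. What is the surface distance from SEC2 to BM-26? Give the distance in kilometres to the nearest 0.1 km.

1030.1 km

SEC2: φ = +33.71778°, λ = -19.88417°
BM-26: φ = +40.21417°, λ = -11.60833°
Δφ = 6.4964°,  Δλ = 8.2758°
a = sin²(Δφ/2) + cos φ₁ cos φ₂ sin²(Δλ/2) = 0.006518
c = 2·arcsin(√a) = 0.161640 rad = 9.2613°
d = R·c = 6372.8 × 0.161640 = 1030.1 km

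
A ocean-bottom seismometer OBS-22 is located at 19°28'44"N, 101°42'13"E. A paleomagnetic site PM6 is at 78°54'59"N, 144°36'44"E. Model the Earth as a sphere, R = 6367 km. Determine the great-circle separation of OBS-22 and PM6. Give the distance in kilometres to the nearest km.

OBS-22: φ = +19.47889°, λ = +101.70361°
PM6: φ = +78.91639°, λ = +144.61222°
Δφ = 59.4375°,  Δλ = 42.9086°
a = sin²(Δφ/2) + cos φ₁ cos φ₂ sin²(Δλ/2) = 0.270007
c = 2·arcsin(√a) = 1.092817 rad = 62.6138°
d = R·c = 6367 × 1.092817 = 6958.0 km

6958 km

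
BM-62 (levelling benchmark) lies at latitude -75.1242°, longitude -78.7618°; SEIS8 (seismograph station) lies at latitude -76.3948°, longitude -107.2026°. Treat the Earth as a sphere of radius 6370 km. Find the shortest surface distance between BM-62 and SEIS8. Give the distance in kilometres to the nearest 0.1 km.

Δφ = -1.2706°,  Δλ = -28.4408°
a = sin²(Δφ/2) + cos φ₁ cos φ₂ sin²(Δλ/2) = 0.003767
c = 2·arcsin(√a) = 0.122831 rad = 7.0377°
d = R·c = 6370 × 0.122831 = 782.4 km

782.4 km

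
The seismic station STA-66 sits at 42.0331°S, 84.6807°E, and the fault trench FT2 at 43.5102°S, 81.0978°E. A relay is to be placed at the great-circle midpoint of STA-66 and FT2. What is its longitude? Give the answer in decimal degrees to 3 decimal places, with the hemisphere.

82.911°E

Bx = cos φ₂ cos Δλ = 0.723834,  By = cos φ₂ sin Δλ = -0.045323
φₘ = atan2(sin φ₁ + sin φ₂, √((cos φ₁ + Bx)² + By²)) = -42.78561°
λₘ = λ₁ + atan2(By, cos φ₁ + Bx) = 82.91062°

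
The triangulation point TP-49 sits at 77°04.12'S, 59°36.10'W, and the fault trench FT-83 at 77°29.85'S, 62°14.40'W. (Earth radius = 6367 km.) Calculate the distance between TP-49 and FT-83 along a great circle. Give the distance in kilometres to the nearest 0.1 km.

80.2 km

TP-49: φ = -77.06867°, λ = -59.60167°
FT-83: φ = -77.49750°, λ = -62.24000°
Δφ = -0.4288°,  Δλ = -2.6383°
a = sin²(Δφ/2) + cos φ₁ cos φ₂ sin²(Δλ/2) = 0.000040
c = 2·arcsin(√a) = 0.012599 rad = 0.7218°
d = R·c = 6367 × 0.012599 = 80.2 km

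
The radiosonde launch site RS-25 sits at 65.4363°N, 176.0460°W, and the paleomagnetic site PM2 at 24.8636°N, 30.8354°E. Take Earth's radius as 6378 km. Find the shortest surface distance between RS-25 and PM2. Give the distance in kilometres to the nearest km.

Δφ = -40.5727°,  Δλ = -153.1186°
a = sin²(Δφ/2) + cos φ₁ cos φ₂ sin²(Δλ/2) = 0.477005
c = 2·arcsin(√a) = 1.524790 rad = 87.3640°
d = R·c = 6378 × 1.524790 = 9725.1 km

9725 km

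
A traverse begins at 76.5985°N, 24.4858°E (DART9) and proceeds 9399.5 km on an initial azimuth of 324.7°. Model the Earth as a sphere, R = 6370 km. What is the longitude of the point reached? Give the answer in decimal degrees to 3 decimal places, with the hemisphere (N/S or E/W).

δ = d/R = 9399.5/6370 = 1.475589 rad
φ₂ = arcsin(sin φ₁ cos δ + cos φ₁ sin δ cos θ)
   = arcsin(0.97277·0.09506 + 0.23177·0.99547·0.81614) = 16.30662°
λ₂ = λ₁ + atan2(sin θ sin δ cos φ₁, cos δ − sin φ₁ sin φ₂) = -118.69079°

118.691°W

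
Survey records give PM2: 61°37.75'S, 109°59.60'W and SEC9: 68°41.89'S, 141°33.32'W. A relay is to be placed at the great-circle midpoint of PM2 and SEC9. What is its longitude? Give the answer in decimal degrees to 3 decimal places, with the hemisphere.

123.614°W

PM2: φ = -61.62917°, λ = -109.99333°
SEC9: φ = -68.69817°, λ = -141.55533°
Bx = cos φ₂ cos Δλ = 0.309542,  By = cos φ₂ sin Δλ = -0.190149
φₘ = atan2(sin φ₁ + sin φ₂, √((cos φ₁ + Bx)² + By²)) = -65.97717°
λₘ = λ₁ + atan2(By, cos φ₁ + Bx) = -123.61440°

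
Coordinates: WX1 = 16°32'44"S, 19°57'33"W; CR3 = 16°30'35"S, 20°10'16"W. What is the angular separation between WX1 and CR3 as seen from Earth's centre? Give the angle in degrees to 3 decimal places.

WX1: φ = -16.54556°, λ = -19.95917°
CR3: φ = -16.50972°, λ = -20.17111°
Δφ = 0.0358°,  Δλ = -0.2119°
a = sin²(Δφ/2) + cos φ₁ cos φ₂ sin²(Δλ/2) = 0.000003
c = 2·arcsin(√a) = 0.003601 rad = 0.2063°

0.206°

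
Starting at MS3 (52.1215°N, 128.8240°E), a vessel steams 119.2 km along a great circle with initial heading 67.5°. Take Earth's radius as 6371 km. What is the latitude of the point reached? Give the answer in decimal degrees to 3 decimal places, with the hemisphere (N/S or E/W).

52.521°N

δ = d/R = 119.2/6371 = 0.018710 rad
φ₂ = arcsin(sin φ₁ cos δ + cos φ₁ sin δ cos θ)
   = arcsin(0.78931·0.99982 + 0.61399·0.01871·0.38268) = 52.52061°
λ₂ = λ₁ + atan2(sin θ sin δ cos φ₁, cos δ − sin φ₁ sin φ₂) = 130.45178°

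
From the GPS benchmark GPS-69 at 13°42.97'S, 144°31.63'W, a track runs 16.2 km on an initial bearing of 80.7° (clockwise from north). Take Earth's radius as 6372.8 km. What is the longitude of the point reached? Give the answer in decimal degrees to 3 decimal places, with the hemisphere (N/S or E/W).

144.379°W

GPS-69: φ = -13.71617°, λ = -144.52717°
δ = d/R = 16.2/6372.8 = 0.002542 rad
φ₂ = arcsin(sin φ₁ cos δ + cos φ₁ sin δ cos θ)
   = arcsin(-0.23711·1.00000 + 0.97148·0.00254·0.16160) = -13.69259°
λ₂ = λ₁ + atan2(sin θ sin δ cos φ₁, cos δ − sin φ₁ sin φ₂) = -144.37923°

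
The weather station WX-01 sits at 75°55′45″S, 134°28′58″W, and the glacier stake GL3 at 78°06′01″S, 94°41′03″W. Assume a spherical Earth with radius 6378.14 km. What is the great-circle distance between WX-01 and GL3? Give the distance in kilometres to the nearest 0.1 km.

1002.8 km

WX-01: φ = -75.92917°, λ = -134.48278°
GL3: φ = -78.10028°, λ = -94.68417°
Δφ = -2.1711°,  Δλ = 39.7986°
a = sin²(Δφ/2) + cos φ₁ cos φ₂ sin²(Δλ/2) = 0.006167
c = 2·arcsin(√a) = 0.157218 rad = 9.0079°
d = R·c = 6378.14 × 0.157218 = 1002.8 km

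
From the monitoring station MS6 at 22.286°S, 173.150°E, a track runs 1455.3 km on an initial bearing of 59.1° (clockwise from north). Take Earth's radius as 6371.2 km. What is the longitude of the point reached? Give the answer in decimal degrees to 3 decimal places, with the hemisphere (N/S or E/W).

175.236°W

δ = d/R = 1455.3/6371.2 = 0.228419 rad
φ₂ = arcsin(sin φ₁ cos δ + cos φ₁ sin δ cos θ)
   = arcsin(-0.37923·0.97403 + 0.92530·0.22644·0.51354) = -15.17577°
λ₂ = λ₁ + atan2(sin θ sin δ cos φ₁, cos δ − sin φ₁ sin φ₂) = -175.23593°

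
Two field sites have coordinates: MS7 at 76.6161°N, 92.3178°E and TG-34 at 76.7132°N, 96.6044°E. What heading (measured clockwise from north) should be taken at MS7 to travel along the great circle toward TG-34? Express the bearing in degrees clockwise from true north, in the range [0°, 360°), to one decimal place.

Δλ = 4.2866°
y = sin Δλ · cos φ₂ = 0.017178
x = cos φ₁ sin φ₂ − sin φ₁ cos φ₂ cos Δλ = 0.002320
θ = atan2(y, x) = 82.3080° → 82.3080° (mod 360°)

82.3°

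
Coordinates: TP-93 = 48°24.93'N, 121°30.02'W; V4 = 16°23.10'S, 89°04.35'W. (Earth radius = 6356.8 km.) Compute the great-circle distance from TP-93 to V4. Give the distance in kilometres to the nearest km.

TP-93: φ = +48.41550°, λ = -121.50033°
V4: φ = -16.38500°, λ = -89.07250°
Δφ = -64.8005°,  Δλ = 32.4278°
a = sin²(Δφ/2) + cos φ₁ cos φ₂ sin²(Δλ/2) = 0.336761
c = 2·arcsin(√a) = 1.238221 rad = 70.9448°
d = R·c = 6356.8 × 1.238221 = 7871.1 km

7871 km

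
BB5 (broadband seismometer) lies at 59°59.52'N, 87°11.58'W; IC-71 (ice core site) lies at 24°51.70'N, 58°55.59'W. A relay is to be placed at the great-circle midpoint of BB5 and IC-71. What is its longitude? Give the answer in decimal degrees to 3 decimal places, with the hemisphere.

BB5: φ = +59.99200°, λ = -87.19300°
IC-71: φ = +24.86167°, λ = -58.92650°
Bx = cos φ₂ cos Δλ = 0.799131,  By = cos φ₂ sin Δλ = 0.429685
φₘ = atan2(sin φ₁ + sin φ₂, √((cos φ₁ + Bx)² + By²)) = 43.22923°
λₘ = λ₁ + atan2(By, cos φ₁ + Bx) = -68.89305°

68.893°W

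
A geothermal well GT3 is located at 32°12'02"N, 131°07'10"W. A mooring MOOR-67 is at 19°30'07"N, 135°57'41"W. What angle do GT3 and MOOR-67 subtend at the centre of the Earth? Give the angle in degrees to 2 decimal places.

GT3: φ = +32.20056°, λ = -131.11944°
MOOR-67: φ = +19.50194°, λ = -135.96139°
Δφ = -12.6986°,  Δλ = -4.8419°
a = sin²(Δφ/2) + cos φ₁ cos φ₂ sin²(Δλ/2) = 0.013653
c = 2·arcsin(√a) = 0.234230 rad = 13.4204°

13.42°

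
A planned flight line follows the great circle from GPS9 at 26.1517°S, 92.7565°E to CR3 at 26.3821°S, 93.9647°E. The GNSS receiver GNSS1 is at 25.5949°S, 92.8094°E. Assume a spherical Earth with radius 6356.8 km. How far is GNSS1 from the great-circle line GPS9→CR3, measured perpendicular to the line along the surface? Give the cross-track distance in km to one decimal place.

δ₁₃ = central angle GPS9→GNSS1 = 0.009753 rad  (haversine)
θ₁₃ = bearing GPS9→GNSS1 = 4.898°,  θ₁₂ = bearing GPS9→CR3 = 102.272°
dₓₜ = R·arcsin(sin δ₁₃ · sin(θ₁₃ − θ₁₂)) = 6356.8·arcsin(0.00975·sin(-97.375°)) = -61.488 km
|dₓₜ| = 61.488 km

61.5 km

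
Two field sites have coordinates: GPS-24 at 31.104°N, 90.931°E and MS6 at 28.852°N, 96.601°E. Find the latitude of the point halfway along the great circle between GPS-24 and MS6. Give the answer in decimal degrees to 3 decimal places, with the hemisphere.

Bx = cos φ₂ cos Δλ = 0.871584,  By = cos φ₂ sin Δλ = 0.086535
φₘ = atan2(sin φ₁ + sin φ₂, √((cos φ₁ + Bx)² + By²)) = 30.00837°
λₘ = λ₁ + atan2(By, cos φ₁ + Bx) = 93.79817°

30.008°N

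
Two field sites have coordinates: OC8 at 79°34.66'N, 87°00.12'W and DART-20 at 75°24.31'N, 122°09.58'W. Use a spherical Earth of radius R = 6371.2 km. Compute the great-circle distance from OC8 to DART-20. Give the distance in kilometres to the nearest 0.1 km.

OC8: φ = +79.57767°, λ = -87.00200°
DART-20: φ = +75.40517°, λ = -122.15967°
Δφ = -4.1725°,  Δλ = -35.1577°
a = sin²(Δφ/2) + cos φ₁ cos φ₂ sin²(Δλ/2) = 0.005483
c = 2·arcsin(√a) = 0.148233 rad = 8.4931°
d = R·c = 6371.2 × 0.148233 = 944.4 km

944.4 km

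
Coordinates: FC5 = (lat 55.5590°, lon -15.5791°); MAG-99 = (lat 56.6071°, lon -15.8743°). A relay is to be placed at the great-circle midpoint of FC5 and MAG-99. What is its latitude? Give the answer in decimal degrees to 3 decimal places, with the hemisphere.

Bx = cos φ₂ cos Δλ = 0.550370,  By = cos φ₂ sin Δλ = -0.002836
φₘ = atan2(sin φ₁ + sin φ₂, √((cos φ₁ + Bx)² + By²)) = 56.08314°
λₘ = λ₁ + atan2(By, cos φ₁ + Bx) = -15.72469°

56.083°N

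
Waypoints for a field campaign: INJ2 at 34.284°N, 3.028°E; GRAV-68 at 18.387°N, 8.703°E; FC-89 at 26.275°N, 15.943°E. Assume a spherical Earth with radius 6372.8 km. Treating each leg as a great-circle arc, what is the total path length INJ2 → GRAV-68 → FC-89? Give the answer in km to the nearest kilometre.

3006 km

INJ2→GRAV-68: c = 0.291156 rad, d = 1855.48 km
GRAV-68→FC-89: c = 0.180501 rad, d = 1150.29 km
Total = 1855.48 + 1150.29 = 3005.77 km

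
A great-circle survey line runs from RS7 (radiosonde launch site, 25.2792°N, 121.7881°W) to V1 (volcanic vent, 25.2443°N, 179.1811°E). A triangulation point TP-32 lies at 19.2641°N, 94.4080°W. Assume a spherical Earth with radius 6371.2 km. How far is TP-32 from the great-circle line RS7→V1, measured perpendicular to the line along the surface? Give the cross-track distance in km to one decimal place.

278.7 km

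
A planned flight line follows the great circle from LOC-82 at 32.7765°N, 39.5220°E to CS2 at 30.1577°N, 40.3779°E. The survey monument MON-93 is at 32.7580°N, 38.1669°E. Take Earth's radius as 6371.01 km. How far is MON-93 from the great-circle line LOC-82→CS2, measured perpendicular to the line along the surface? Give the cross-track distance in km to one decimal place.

122.3 km

δ₁₃ = central angle LOC-82→MON-93 = 0.019890 rad  (haversine)
θ₁₃ = bearing LOC-82→MON-93 = 269.437°,  θ₁₂ = bearing LOC-82→CS2 = 164.198°
dₓₜ = R·arcsin(sin δ₁₃ · sin(θ₁₃ − θ₁₂)) = 6371.01·arcsin(0.01989·sin(105.238°)) = 122.264 km
|dₓₜ| = 122.264 km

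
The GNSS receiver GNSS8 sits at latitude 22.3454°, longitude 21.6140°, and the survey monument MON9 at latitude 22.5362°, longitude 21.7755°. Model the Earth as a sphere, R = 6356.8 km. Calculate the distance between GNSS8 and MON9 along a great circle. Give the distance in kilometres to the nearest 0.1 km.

Δφ = 0.1908°,  Δλ = 0.1615°
a = sin²(Δφ/2) + cos φ₁ cos φ₂ sin²(Δλ/2) = 0.000004
c = 2·arcsin(√a) = 0.004228 rad = 0.2423°
d = R·c = 6356.8 × 0.004228 = 26.9 km

26.9 km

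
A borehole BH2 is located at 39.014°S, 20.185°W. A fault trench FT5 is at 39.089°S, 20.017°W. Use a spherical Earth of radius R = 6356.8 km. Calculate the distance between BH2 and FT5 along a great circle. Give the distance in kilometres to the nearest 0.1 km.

Δφ = -0.0750°,  Δλ = 0.1680°
a = sin²(Δφ/2) + cos φ₁ cos φ₂ sin²(Δλ/2) = 0.000002
c = 2·arcsin(√a) = 0.002626 rad = 0.1505°
d = R·c = 6356.8 × 0.002626 = 16.7 km

16.7 km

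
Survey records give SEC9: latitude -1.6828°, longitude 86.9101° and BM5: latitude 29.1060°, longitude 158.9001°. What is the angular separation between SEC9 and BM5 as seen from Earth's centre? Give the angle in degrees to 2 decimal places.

75.18°

Δφ = 30.7888°,  Δλ = 71.9900°
a = sin²(Δφ/2) + cos φ₁ cos φ₂ sin²(Δλ/2) = 0.372131
c = 2·arcsin(√a) = 1.312185 rad = 75.1826°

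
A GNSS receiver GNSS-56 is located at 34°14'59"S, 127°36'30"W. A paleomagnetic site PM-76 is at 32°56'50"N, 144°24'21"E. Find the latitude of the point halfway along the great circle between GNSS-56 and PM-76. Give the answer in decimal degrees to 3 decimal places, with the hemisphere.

0.905°S

GNSS-56: φ = -34.24972°, λ = -127.60833°
PM-76: φ = +32.94722°, λ = +144.40583°
Bx = cos φ₂ cos Δλ = 0.029494,  By = cos φ₂ sin Δλ = -0.838653
φₘ = atan2(sin φ₁ + sin φ₂, √((cos φ₁ + Bx)² + By²)) = -0.90518°
λₘ = λ₁ + atan2(By, cos φ₁ + Bx) = -172.01898°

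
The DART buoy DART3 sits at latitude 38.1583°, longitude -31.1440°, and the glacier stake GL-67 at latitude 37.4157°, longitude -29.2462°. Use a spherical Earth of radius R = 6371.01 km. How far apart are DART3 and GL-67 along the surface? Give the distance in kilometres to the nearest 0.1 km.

Δφ = -0.7426°,  Δλ = 1.8978°
a = sin²(Δφ/2) + cos φ₁ cos φ₂ sin²(Δλ/2) = 0.000213
c = 2·arcsin(√a) = 0.029209 rad = 1.6735°
d = R·c = 6371.01 × 0.029209 = 186.1 km

186.1 km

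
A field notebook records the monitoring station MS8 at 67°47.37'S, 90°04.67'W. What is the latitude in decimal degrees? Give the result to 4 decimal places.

67° + 47.37′/60 = 67 + 0.78950 = 67.7895°

67.7895°S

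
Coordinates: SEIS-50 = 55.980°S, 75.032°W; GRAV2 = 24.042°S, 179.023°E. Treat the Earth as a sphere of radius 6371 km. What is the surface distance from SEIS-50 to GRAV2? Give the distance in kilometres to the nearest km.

8742 km

Δφ = 31.9380°,  Δλ = -105.9450°
a = sin²(Δφ/2) + cos φ₁ cos φ₂ sin²(Δλ/2) = 0.401344
c = 2·arcsin(√a) = 1.372182 rad = 78.6202°
d = R·c = 6371 × 1.372182 = 8742.2 km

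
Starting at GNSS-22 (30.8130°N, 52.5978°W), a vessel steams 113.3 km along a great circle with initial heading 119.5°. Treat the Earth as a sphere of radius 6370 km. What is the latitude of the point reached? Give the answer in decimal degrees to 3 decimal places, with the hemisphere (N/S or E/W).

30.307°N

δ = d/R = 113.3/6370 = 0.017786 rad
φ₂ = arcsin(sin φ₁ cos δ + cos φ₁ sin δ cos θ)
   = arcsin(0.51224·0.99984 + 0.85884·0.01779·-0.49242) = 30.30712°
λ₂ = λ₁ + atan2(sin θ sin δ cos φ₁, cos δ − sin φ₁ sin φ₂) = -51.57042°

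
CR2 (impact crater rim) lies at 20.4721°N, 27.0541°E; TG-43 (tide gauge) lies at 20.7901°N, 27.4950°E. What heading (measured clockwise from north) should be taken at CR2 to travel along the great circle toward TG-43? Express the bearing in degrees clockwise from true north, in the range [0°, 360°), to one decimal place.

52.3°

Δλ = 0.4409°
y = sin Δλ · cos φ₂ = 0.007194
x = cos φ₁ sin φ₂ − sin φ₁ cos φ₂ cos Δλ = 0.005560
θ = atan2(y, x) = 52.3019° → 52.3019° (mod 360°)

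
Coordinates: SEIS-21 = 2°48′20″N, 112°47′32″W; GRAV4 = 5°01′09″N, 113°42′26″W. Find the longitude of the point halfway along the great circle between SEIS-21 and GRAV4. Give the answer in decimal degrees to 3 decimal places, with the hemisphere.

SEIS-21: φ = +2.80556°, λ = -112.79222°
GRAV4: φ = +5.01917°, λ = -113.70722°
Bx = cos φ₂ cos Δλ = 0.996038,  By = cos φ₂ sin Δλ = -0.015908
φₘ = atan2(sin φ₁ + sin φ₂, √((cos φ₁ + Bx)² + By²)) = 3.91249°
λₘ = λ₁ + atan2(By, cos φ₁ + Bx) = -113.24912°

113.249°W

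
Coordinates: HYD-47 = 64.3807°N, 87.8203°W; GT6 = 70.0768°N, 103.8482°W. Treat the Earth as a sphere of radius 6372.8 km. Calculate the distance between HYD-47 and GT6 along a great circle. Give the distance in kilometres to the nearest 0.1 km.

Δφ = 5.6961°,  Δλ = -16.0279°
a = sin²(Δφ/2) + cos φ₁ cos φ₂ sin²(Δλ/2) = 0.005333
c = 2·arcsin(√a) = 0.146180 rad = 8.3755°
d = R·c = 6372.8 × 0.146180 = 931.6 km

931.6 km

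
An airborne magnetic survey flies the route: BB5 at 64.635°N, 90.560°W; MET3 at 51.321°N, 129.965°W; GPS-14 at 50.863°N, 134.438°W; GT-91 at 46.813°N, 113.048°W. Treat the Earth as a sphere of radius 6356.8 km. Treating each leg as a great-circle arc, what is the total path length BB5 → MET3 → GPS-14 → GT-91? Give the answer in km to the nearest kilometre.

BB5→MET3: c = 0.422019 rad, d = 2682.69 km
MET3→GPS-14: c = 0.049672 rad, d = 315.75 km
GPS-14→GT-91: c = 0.254661 rad, d = 1618.83 km
Total = 2682.69 + 315.75 + 1618.83 = 4617.27 km

4617 km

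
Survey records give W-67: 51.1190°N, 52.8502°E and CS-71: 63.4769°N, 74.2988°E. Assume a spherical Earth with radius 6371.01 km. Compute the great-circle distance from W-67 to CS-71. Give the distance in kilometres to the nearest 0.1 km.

1865.9 km

Δφ = 12.3579°,  Δλ = 21.4486°
a = sin²(Δφ/2) + cos φ₁ cos φ₂ sin²(Δλ/2) = 0.021291
c = 2·arcsin(√a) = 0.292876 rad = 16.7806°
d = R·c = 6371.01 × 0.292876 = 1865.9 km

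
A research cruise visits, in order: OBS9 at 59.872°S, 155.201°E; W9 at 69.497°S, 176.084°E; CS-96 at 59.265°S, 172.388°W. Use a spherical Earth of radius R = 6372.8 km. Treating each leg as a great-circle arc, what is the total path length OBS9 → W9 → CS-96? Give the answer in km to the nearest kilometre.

2707 km

OBS9→W9: c = 0.226873 rad, d = 1445.81 km
W9→CS-96: c = 0.197880 rad, d = 1261.05 km
Total = 1445.81 + 1261.05 = 2706.87 km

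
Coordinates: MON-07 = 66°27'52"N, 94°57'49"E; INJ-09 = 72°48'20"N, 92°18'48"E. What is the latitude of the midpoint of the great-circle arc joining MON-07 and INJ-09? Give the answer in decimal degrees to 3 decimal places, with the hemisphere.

69.640°N

MON-07: φ = +66.46444°, λ = +94.96361°
INJ-09: φ = +72.80556°, λ = +92.31333°
Bx = cos φ₂ cos Δλ = 0.295299,  By = cos φ₂ sin Δλ = -0.013669
φₘ = atan2(sin φ₁ + sin φ₂, √((cos φ₁ + Bx)² + By²)) = 69.63989°
λₘ = λ₁ + atan2(By, cos φ₁ + Bx) = 93.83625°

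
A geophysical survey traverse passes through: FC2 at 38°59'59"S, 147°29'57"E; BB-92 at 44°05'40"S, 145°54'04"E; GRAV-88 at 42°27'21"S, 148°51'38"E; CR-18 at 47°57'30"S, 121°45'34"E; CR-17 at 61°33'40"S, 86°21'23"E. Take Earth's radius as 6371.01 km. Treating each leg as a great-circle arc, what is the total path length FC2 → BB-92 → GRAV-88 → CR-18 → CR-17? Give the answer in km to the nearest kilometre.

5757 km

FC2: φ = -38.99972°, λ = +147.49917°
BB-92: φ = -44.09444°, λ = +145.90111°
GRAV-88: φ = -42.45583°, λ = +148.86056°
CR-18: φ = -47.95833°, λ = +121.75944°
CR-17: φ = -61.56111°, λ = +86.35639°
FC2→BB-92: c = 0.091332 rad, d = 581.87 km
BB-92→GRAV-88: c = 0.047240 rad, d = 300.97 km
GRAV-88→CR-18: c = 0.344798 rad, d = 2196.71 km
CR-18→CR-17: c = 0.420262 rad, d = 2677.50 km
Total = 581.87 + 300.97 + 2196.71 + 2677.50 = 5757.05 km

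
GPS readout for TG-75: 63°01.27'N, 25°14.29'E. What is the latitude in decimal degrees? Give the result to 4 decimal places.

63° + 1.27′/60 = 63 + 0.02117 = 63.0212°

63.0212°N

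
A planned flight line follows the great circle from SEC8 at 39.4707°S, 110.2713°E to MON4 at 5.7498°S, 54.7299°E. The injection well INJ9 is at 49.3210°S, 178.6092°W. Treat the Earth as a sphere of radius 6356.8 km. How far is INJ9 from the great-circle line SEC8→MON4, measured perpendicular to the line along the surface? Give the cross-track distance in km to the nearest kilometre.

δ₁₃ = central angle SEC8→INJ9 = 0.869891 rad  (haversine)
θ₁₃ = bearing SEC8→INJ9 = 126.197°,  θ₁₂ = bearing SEC8→MON4 = 288.878°
dₓₜ = R·arcsin(sin δ₁₃ · sin(θ₁₃ − θ₁₂)) = 6356.8·arcsin(0.76426·sin(-162.681°)) = -1459.037 km
|dₓₜ| = 1459.037 km

1459 km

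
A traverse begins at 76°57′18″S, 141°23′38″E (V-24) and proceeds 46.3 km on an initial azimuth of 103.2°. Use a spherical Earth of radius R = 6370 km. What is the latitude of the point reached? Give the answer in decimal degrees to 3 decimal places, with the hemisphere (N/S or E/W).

V-24: φ = -76.95500°, λ = +141.39389°
δ = d/R = 46.3/6370 = 0.007268 rad
φ₂ = arcsin(sin φ₁ cos δ + cos φ₁ sin δ cos θ)
   = arcsin(-0.97419·0.99997 + 0.22572·0.00727·-0.22835) = -77.04386°
λ₂ = λ₁ + atan2(sin θ sin δ cos φ₁, cos δ − sin φ₁ sin φ₂) = 143.20255°

77.044°S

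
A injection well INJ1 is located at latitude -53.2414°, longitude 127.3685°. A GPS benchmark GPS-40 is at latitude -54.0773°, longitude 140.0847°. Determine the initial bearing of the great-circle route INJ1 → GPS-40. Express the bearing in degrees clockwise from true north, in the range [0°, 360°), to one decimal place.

101.4°

Δλ = 12.7162°
y = sin Δλ · cos φ₂ = 0.129144
x = cos φ₁ sin φ₂ − sin φ₁ cos φ₂ cos Δλ = -0.026118
θ = atan2(y, x) = 101.4331° → 101.4331° (mod 360°)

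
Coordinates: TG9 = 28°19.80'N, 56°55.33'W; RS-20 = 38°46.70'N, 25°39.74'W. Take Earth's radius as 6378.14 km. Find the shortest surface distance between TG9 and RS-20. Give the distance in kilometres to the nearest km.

3105 km

TG9: φ = +28.33000°, λ = -56.92217°
RS-20: φ = +38.77833°, λ = -25.66233°
Δφ = 10.4483°,  Δλ = 31.2598°
a = sin²(Δφ/2) + cos φ₁ cos φ₂ sin²(Δλ/2) = 0.058101
c = 2·arcsin(√a) = 0.486878 rad = 27.8961°
d = R·c = 6378.14 × 0.486878 = 3105.4 km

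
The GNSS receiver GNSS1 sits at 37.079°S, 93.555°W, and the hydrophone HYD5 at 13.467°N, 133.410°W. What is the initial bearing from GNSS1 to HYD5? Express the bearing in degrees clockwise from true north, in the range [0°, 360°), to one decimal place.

315.6°

Δλ = -39.8550°
y = sin Δλ · cos φ₂ = -0.623226
x = cos φ₁ sin φ₂ − sin φ₁ cos φ₂ cos Δλ = 0.635910
θ = atan2(y, x) = -44.4228° → 315.5772° (mod 360°)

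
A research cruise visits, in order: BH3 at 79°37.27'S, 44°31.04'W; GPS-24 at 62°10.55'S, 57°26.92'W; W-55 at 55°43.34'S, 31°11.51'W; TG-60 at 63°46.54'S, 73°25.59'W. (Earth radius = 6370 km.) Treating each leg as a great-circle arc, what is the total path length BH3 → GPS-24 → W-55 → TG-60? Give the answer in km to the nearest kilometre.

6111 km

BH3: φ = -79.62117°, λ = -44.51733°
GPS-24: φ = -62.17583°, λ = -57.44867°
W-55: φ = -55.72233°, λ = -31.19183°
TG-60: φ = -63.77567°, λ = -73.42650°
BH3→GPS-24: c = 0.311513 rad, d = 1984.34 km
GPS-24→W-55: c = 0.259418 rad, d = 1652.49 km
W-55→TG-60: c = 0.388363 rad, d = 2473.87 km
Total = 1984.34 + 1652.49 + 2473.87 = 6110.71 km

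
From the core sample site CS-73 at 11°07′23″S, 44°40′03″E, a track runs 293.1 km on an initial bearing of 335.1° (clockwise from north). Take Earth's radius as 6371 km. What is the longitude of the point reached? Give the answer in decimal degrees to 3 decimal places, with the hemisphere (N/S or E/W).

CS-73: φ = -11.12306°, λ = +44.66750°
δ = d/R = 293.1/6371 = 0.046005 rad
φ₂ = arcsin(sin φ₁ cos δ + cos φ₁ sin δ cos θ)
   = arcsin(-0.19292·0.99894 + 0.98122·0.04599·0.90704) = -8.73022°
λ₂ = λ₁ + atan2(sin θ sin δ cos φ₁, cos δ − sin φ₁ sin φ₂) = 43.54500°

43.545°E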